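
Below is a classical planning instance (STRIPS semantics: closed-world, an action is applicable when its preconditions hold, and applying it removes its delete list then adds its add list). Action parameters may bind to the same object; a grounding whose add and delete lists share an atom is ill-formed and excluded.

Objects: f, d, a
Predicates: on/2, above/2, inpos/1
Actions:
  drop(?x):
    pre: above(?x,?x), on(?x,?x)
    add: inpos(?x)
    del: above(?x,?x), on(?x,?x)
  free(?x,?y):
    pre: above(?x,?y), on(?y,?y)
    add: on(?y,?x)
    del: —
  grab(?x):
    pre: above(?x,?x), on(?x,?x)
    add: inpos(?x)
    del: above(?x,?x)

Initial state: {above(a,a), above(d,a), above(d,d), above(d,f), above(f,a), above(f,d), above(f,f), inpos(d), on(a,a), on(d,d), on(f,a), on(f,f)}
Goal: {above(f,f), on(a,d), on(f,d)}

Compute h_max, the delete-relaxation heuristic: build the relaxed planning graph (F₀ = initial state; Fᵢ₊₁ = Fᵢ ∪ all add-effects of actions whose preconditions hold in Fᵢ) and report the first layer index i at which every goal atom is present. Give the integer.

1

F0 = init (12 atoms)
F1 = F0 ∪ {inpos(a), inpos(f), on(a,d), on(a,f), on(d,f), on(f,d)}  (18 atoms)
goal ⊆ F1  ⇒  h_max = 1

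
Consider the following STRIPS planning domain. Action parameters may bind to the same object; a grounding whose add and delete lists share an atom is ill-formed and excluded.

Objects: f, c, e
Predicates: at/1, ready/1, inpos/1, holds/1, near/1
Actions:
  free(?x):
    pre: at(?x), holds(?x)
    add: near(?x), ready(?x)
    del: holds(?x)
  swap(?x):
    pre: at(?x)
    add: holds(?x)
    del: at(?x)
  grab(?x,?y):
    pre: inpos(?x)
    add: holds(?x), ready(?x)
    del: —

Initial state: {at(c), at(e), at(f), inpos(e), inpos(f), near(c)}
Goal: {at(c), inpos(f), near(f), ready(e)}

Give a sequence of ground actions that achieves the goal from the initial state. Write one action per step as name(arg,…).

1. grab(f,f)  →  {at(c), at(e), at(f), holds(f), inpos(e), inpos(f), near(c), ready(f)}
2. free(f)  →  {at(c), at(e), at(f), inpos(e), inpos(f), near(c), near(f), ready(f)}
3. grab(e,f)  →  {at(c), at(e), at(f), holds(e), inpos(e), inpos(f), near(c), near(f), ready(e), ready(f)}

grab(f,f); free(f); grab(e,f)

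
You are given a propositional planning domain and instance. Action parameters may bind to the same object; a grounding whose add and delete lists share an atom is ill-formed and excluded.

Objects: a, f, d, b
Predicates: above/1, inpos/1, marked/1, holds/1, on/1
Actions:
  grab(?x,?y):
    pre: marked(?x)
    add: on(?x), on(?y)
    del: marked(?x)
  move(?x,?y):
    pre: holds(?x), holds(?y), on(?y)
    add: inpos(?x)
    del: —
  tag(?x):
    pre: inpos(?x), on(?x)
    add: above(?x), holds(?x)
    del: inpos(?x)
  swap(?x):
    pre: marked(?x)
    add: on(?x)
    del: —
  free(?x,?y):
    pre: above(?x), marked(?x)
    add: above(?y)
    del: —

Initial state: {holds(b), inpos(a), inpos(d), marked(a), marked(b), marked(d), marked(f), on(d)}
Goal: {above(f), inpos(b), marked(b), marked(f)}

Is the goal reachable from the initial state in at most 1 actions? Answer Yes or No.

1. tag(d)  →  {above(d), holds(b), holds(d), inpos(a), marked(a), marked(b), marked(d), marked(f), on(d)}
2. move(b,d)  →  {above(d), holds(b), holds(d), inpos(a), inpos(b), marked(a), marked(b), marked(d), marked(f), on(d)}
3. free(d,f)  →  {above(d), above(f), holds(b), holds(d), inpos(a), inpos(b), marked(a), marked(b), marked(d), marked(f), on(d)}
optimal plan length = 3; 3 > 1

No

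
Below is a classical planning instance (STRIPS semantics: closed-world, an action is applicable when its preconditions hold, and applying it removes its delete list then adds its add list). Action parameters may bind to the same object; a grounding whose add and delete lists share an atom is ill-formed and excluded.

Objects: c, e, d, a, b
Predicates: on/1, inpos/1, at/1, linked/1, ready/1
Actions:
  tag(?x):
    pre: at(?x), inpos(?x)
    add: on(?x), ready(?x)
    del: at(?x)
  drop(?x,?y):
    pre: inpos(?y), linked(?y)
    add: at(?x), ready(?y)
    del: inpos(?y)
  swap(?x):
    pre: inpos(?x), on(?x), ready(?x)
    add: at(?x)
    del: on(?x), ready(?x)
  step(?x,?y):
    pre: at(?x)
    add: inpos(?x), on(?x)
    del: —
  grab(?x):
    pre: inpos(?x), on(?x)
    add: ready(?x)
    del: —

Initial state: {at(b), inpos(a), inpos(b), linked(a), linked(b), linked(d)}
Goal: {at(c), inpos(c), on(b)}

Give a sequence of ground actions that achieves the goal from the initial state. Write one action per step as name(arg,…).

tag(b); drop(c,a); step(c,c)

1. tag(b)  →  {inpos(a), inpos(b), linked(a), linked(b), linked(d), on(b), ready(b)}
2. drop(c,a)  →  {at(c), inpos(b), linked(a), linked(b), linked(d), on(b), ready(a), ready(b)}
3. step(c,c)  →  {at(c), inpos(b), inpos(c), linked(a), linked(b), linked(d), on(b), on(c), ready(a), ready(b)}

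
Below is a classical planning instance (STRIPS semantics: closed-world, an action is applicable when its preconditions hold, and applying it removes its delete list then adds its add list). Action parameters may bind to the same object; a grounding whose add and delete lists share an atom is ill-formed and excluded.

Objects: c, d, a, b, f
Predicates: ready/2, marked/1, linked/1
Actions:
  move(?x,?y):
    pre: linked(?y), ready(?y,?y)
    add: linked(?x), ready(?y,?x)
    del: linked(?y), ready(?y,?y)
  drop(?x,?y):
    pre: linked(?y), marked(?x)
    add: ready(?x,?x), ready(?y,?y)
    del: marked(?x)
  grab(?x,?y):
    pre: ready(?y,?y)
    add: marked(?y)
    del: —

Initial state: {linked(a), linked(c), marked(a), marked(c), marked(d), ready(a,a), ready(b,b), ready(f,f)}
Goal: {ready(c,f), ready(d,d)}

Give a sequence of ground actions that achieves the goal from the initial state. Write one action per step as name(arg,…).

drop(d,c); move(f,c)

1. drop(d,c)  →  {linked(a), linked(c), marked(a), marked(c), ready(a,a), ready(b,b), ready(c,c), ready(d,d), ready(f,f)}
2. move(f,c)  →  {linked(a), linked(f), marked(a), marked(c), ready(a,a), ready(b,b), ready(c,f), ready(d,d), ready(f,f)}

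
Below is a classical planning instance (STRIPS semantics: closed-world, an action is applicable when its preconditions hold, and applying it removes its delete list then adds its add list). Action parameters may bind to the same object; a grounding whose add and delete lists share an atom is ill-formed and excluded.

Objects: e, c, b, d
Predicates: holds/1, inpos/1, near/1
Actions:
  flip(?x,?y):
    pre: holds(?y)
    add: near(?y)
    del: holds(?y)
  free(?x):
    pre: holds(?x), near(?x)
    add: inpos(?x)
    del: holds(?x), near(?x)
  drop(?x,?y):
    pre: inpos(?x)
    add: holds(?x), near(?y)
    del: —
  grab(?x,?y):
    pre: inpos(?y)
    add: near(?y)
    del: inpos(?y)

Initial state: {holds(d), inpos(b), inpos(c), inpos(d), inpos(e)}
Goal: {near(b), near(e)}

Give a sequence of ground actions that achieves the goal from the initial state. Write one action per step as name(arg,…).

drop(e,e); drop(e,b)

1. drop(e,e)  →  {holds(d), holds(e), inpos(b), inpos(c), inpos(d), inpos(e), near(e)}
2. drop(e,b)  →  {holds(d), holds(e), inpos(b), inpos(c), inpos(d), inpos(e), near(b), near(e)}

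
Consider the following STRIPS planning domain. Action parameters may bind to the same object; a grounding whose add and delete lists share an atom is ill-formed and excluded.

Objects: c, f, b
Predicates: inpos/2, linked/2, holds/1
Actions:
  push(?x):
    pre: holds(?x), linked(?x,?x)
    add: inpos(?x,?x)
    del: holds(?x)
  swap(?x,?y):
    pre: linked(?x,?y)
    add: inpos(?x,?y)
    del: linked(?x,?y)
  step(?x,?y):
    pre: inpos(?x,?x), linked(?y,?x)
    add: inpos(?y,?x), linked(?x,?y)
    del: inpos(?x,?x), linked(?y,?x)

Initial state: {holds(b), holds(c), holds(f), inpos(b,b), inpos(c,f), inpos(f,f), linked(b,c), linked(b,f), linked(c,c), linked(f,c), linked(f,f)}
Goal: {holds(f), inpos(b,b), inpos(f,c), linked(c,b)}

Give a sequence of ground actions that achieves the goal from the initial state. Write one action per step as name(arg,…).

push(c); swap(f,c); step(c,b)

1. push(c)  →  {holds(b), holds(f), inpos(b,b), inpos(c,c), inpos(c,f), inpos(f,f), linked(b,c), linked(b,f), linked(c,c), linked(f,c), linked(f,f)}
2. swap(f,c)  →  {holds(b), holds(f), inpos(b,b), inpos(c,c), inpos(c,f), inpos(f,c), inpos(f,f), linked(b,c), linked(b,f), linked(c,c), linked(f,f)}
3. step(c,b)  →  {holds(b), holds(f), inpos(b,b), inpos(b,c), inpos(c,f), inpos(f,c), inpos(f,f), linked(b,f), linked(c,b), linked(c,c), linked(f,f)}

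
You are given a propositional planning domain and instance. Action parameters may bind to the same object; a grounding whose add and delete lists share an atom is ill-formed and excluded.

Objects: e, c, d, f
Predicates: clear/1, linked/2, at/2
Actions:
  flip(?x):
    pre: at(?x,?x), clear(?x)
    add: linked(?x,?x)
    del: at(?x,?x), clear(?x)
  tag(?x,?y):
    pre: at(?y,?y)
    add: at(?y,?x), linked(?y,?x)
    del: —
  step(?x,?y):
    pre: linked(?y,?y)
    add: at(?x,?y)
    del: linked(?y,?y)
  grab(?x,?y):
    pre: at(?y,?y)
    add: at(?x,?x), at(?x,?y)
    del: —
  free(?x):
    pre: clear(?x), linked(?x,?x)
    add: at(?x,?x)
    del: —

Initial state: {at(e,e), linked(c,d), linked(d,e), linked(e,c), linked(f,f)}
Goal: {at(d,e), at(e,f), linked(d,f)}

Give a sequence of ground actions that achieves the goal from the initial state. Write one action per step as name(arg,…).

1. tag(f,e)  →  {at(e,e), at(e,f), linked(c,d), linked(d,e), linked(e,c), linked(e,f), linked(f,f)}
2. grab(d,e)  →  {at(d,d), at(d,e), at(e,e), at(e,f), linked(c,d), linked(d,e), linked(e,c), linked(e,f), linked(f,f)}
3. tag(f,d)  →  {at(d,d), at(d,e), at(d,f), at(e,e), at(e,f), linked(c,d), linked(d,e), linked(d,f), linked(e,c), linked(e,f), linked(f,f)}

tag(f,e); grab(d,e); tag(f,d)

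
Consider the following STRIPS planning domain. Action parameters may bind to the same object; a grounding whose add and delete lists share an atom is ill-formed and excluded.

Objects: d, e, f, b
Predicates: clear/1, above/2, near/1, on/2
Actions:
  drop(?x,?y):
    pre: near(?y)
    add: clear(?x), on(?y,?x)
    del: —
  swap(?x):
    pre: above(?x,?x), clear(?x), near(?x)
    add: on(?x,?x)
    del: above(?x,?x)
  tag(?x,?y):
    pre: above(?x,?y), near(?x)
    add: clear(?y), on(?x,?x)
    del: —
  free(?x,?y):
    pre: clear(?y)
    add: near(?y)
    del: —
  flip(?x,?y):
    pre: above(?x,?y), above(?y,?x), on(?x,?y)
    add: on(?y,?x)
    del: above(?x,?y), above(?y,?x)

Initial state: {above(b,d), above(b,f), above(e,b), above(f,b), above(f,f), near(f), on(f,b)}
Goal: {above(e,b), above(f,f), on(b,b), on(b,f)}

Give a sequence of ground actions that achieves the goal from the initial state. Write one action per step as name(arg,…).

1. drop(b,f)  →  {above(b,d), above(b,f), above(e,b), above(f,b), above(f,f), clear(b), near(f), on(f,b)}
2. free(d,b)  →  {above(b,d), above(b,f), above(e,b), above(f,b), above(f,f), clear(b), near(b), near(f), on(f,b)}
3. drop(f,b)  →  {above(b,d), above(b,f), above(e,b), above(f,b), above(f,f), clear(b), clear(f), near(b), near(f), on(b,f), on(f,b)}
4. drop(b,b)  →  {above(b,d), above(b,f), above(e,b), above(f,b), above(f,f), clear(b), clear(f), near(b), near(f), on(b,b), on(b,f), on(f,b)}

drop(b,f); free(d,b); drop(f,b); drop(b,b)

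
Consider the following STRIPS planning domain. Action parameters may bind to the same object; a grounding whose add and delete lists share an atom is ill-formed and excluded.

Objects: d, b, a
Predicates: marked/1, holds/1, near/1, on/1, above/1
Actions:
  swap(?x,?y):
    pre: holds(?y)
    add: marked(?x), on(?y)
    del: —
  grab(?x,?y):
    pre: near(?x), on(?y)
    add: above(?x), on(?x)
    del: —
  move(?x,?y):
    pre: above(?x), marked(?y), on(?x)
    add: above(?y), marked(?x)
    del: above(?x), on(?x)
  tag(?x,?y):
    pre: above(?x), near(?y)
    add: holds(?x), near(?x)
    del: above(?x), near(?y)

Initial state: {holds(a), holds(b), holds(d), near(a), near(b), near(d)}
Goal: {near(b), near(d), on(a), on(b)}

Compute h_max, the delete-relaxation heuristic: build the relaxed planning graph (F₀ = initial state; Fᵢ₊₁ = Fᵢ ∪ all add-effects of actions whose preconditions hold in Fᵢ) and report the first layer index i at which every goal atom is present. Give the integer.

F0 = init (6 atoms)
F1 = F0 ∪ {marked(a), marked(b), marked(d), on(a), on(b), on(d)}  (12 atoms)
goal ⊆ F1  ⇒  h_max = 1

1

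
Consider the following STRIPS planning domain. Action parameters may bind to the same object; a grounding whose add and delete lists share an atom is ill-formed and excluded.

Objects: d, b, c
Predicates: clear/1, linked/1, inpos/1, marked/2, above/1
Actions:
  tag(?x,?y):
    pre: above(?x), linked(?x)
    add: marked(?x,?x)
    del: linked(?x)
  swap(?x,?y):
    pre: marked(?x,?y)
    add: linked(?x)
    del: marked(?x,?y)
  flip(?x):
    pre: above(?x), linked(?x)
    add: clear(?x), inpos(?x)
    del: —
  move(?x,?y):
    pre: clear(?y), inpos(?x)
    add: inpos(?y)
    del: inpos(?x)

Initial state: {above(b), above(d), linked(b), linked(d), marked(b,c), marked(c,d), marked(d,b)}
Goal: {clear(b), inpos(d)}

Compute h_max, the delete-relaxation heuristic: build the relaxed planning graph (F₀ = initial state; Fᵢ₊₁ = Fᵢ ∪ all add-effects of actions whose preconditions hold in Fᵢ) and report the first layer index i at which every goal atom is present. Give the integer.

1

F0 = init (7 atoms)
F1 = F0 ∪ {clear(b), clear(d), inpos(b), inpos(d), linked(c), marked(b,b), marked(d,d)}  (14 atoms)
goal ⊆ F1  ⇒  h_max = 1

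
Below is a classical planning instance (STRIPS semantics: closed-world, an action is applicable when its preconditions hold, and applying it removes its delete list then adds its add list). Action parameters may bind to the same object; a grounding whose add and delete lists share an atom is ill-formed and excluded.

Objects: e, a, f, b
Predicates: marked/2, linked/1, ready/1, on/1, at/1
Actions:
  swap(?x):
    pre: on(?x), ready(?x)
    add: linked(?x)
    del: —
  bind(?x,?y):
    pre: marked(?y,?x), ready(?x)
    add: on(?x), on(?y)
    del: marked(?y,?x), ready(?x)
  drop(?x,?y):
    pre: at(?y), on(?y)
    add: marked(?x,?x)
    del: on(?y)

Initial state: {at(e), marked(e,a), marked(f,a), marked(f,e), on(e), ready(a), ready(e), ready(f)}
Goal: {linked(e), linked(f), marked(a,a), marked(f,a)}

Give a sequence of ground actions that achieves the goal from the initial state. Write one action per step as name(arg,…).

swap(e); bind(e,f); swap(f); drop(a,e)

1. swap(e)  →  {at(e), linked(e), marked(e,a), marked(f,a), marked(f,e), on(e), ready(a), ready(e), ready(f)}
2. bind(e,f)  →  {at(e), linked(e), marked(e,a), marked(f,a), on(e), on(f), ready(a), ready(f)}
3. swap(f)  →  {at(e), linked(e), linked(f), marked(e,a), marked(f,a), on(e), on(f), ready(a), ready(f)}
4. drop(a,e)  →  {at(e), linked(e), linked(f), marked(a,a), marked(e,a), marked(f,a), on(f), ready(a), ready(f)}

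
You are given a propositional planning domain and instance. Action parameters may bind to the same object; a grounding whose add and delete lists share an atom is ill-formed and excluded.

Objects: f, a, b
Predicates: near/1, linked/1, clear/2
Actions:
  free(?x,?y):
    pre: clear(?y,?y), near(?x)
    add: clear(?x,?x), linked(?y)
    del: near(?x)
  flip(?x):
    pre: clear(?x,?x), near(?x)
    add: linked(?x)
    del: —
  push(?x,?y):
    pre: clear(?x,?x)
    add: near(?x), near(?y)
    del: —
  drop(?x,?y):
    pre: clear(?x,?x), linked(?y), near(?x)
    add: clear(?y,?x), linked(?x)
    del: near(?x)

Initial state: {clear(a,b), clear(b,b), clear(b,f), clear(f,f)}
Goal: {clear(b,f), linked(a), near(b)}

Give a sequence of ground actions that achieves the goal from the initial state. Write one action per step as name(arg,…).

1. push(f,f)  →  {clear(a,b), clear(b,b), clear(b,f), clear(f,f), near(f)}
2. push(b,a)  →  {clear(a,b), clear(b,b), clear(b,f), clear(f,f), near(a), near(b), near(f)}
3. free(a,f)  →  {clear(a,a), clear(a,b), clear(b,b), clear(b,f), clear(f,f), linked(f), near(b), near(f)}
4. free(f,a)  →  {clear(a,a), clear(a,b), clear(b,b), clear(b,f), clear(f,f), linked(a), linked(f), near(b)}

push(f,f); push(b,a); free(a,f); free(f,a)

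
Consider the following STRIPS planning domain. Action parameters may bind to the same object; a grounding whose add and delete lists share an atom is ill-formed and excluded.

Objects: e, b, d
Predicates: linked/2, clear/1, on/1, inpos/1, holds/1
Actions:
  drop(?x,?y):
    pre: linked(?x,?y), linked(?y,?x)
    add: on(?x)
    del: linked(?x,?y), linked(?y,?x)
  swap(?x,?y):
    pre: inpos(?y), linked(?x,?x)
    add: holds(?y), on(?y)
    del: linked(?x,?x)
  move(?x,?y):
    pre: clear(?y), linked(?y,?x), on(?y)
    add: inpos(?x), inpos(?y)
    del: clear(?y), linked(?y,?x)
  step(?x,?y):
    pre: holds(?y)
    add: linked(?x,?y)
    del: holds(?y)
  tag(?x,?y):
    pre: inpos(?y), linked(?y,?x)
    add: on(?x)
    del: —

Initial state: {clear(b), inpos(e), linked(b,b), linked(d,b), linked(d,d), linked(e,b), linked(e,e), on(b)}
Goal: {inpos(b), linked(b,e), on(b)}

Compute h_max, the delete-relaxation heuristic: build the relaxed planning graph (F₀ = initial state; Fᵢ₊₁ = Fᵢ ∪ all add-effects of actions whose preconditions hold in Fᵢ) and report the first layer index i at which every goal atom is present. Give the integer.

F0 = init (8 atoms)
F1 = F0 ∪ {holds(e), inpos(b), on(d), on(e)}  (12 atoms)
F2 = F1 ∪ {holds(b), linked(b,e), linked(d,e)}  (15 atoms)
goal ⊆ F2  ⇒  h_max = 2

2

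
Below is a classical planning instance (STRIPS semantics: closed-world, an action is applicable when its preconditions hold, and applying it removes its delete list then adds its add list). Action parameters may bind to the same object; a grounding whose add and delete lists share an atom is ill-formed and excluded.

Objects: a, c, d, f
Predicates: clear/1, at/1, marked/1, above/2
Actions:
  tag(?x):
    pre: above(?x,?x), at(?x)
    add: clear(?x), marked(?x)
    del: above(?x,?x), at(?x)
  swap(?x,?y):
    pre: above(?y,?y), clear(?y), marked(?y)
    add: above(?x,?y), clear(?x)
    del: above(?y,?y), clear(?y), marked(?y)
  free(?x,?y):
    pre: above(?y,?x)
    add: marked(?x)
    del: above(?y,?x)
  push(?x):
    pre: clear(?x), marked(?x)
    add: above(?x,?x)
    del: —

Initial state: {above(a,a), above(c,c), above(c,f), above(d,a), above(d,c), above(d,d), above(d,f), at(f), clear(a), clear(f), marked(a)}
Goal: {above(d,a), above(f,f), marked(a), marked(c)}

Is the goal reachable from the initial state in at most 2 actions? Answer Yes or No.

1. free(c,c)  →  {above(a,a), above(c,f), above(d,a), above(d,c), above(d,d), above(d,f), at(f), clear(a), clear(f), marked(a), marked(c)}
2. free(f,c)  →  {above(a,a), above(d,a), above(d,c), above(d,d), above(d,f), at(f), clear(a), clear(f), marked(a), marked(c), marked(f)}
3. push(f)  →  {above(a,a), above(d,a), above(d,c), above(d,d), above(d,f), above(f,f), at(f), clear(a), clear(f), marked(a), marked(c), marked(f)}
optimal plan length = 3; 3 > 2

No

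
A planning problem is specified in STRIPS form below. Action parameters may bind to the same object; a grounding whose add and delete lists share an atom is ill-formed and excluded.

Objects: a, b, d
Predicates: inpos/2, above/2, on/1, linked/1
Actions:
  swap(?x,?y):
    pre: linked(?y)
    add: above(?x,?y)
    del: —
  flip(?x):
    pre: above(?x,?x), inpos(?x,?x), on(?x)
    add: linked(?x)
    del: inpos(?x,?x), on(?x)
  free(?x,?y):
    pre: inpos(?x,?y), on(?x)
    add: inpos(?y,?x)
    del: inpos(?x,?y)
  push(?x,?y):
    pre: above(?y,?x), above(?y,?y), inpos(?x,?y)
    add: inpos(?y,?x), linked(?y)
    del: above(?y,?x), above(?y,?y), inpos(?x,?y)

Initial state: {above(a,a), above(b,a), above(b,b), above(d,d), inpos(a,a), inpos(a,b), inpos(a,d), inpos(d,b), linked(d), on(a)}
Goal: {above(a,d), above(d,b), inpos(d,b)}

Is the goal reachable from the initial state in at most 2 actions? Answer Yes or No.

1. swap(a,d)  →  {above(a,a), above(a,d), above(b,a), above(b,b), above(d,d), inpos(a,a), inpos(a,b), inpos(a,d), inpos(d,b), linked(d), on(a)}
2. push(a,b)  →  {above(a,a), above(a,d), above(d,d), inpos(a,a), inpos(a,d), inpos(b,a), inpos(d,b), linked(b), linked(d), on(a)}
3. swap(d,b)  →  {above(a,a), above(a,d), above(d,b), above(d,d), inpos(a,a), inpos(a,d), inpos(b,a), inpos(d,b), linked(b), linked(d), on(a)}
optimal plan length = 3; 3 > 2

No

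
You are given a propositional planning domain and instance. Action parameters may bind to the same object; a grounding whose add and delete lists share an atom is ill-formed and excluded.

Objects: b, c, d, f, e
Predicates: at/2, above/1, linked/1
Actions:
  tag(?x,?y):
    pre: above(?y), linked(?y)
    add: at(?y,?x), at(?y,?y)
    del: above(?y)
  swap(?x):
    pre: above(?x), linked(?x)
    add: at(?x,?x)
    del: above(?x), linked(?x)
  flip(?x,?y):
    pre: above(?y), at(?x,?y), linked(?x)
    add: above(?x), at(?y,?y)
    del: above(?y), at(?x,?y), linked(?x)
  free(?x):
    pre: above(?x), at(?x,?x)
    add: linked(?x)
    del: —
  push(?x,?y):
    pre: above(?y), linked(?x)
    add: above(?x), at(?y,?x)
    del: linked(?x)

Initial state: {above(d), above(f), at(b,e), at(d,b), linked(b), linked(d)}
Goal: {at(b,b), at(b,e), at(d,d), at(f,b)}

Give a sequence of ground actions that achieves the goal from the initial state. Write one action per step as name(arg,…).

1. tag(b,d)  →  {above(f), at(b,e), at(d,b), at(d,d), linked(b), linked(d)}
2. push(b,f)  →  {above(b), above(f), at(b,e), at(d,b), at(d,d), at(f,b), linked(d)}
3. flip(d,b)  →  {above(d), above(f), at(b,b), at(b,e), at(d,d), at(f,b)}

tag(b,d); push(b,f); flip(d,b)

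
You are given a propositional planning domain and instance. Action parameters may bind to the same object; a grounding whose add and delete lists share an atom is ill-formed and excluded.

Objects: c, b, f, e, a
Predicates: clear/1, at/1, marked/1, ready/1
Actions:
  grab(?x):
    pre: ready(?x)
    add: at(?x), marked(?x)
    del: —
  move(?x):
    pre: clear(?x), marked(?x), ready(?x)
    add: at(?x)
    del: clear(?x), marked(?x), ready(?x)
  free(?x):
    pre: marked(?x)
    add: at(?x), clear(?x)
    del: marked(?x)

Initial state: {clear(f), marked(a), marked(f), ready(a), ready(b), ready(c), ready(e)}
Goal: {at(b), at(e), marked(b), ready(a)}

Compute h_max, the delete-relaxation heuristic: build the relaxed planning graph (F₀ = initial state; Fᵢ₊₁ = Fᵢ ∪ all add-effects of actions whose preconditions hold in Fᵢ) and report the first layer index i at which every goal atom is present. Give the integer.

F0 = init (7 atoms)
F1 = F0 ∪ {at(a), at(b), at(c), at(e), at(f), clear(a), marked(b), marked(c), marked(e)}  (16 atoms)
goal ⊆ F1  ⇒  h_max = 1

1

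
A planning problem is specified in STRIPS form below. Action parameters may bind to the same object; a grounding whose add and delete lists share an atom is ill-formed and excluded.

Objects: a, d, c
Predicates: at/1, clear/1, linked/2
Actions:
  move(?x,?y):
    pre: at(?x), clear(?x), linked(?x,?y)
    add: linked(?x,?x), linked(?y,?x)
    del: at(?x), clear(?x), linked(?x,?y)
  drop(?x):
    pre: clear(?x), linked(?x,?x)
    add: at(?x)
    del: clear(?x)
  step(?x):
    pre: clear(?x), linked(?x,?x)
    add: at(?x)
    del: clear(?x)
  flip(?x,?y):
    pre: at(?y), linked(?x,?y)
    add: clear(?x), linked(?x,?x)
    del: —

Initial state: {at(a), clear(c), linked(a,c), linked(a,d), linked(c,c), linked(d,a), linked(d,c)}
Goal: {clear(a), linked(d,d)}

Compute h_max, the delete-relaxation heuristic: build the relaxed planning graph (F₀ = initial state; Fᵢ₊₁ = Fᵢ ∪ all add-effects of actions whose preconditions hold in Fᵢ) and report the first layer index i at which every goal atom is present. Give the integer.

2

F0 = init (7 atoms)
F1 = F0 ∪ {at(c), clear(d), linked(d,d)}  (10 atoms)
F2 = F1 ∪ {at(d), clear(a), linked(a,a)}  (13 atoms)
goal ⊆ F2  ⇒  h_max = 2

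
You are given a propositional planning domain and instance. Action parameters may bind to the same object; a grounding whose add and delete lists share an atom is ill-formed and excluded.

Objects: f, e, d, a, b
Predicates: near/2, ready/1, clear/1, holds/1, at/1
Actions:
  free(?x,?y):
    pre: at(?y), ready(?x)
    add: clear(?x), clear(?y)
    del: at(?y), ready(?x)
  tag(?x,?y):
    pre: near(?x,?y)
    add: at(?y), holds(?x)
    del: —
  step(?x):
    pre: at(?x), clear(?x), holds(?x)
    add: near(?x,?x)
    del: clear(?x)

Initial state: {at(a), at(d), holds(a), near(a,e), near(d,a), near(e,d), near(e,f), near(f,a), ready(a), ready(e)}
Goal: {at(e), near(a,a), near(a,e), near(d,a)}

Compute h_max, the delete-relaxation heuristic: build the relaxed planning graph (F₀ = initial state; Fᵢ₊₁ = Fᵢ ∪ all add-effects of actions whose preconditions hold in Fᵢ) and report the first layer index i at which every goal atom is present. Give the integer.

F0 = init (10 atoms)
F1 = F0 ∪ {at(e), at(f), clear(a), clear(d), clear(e), holds(d), holds(e), holds(f)}  (18 atoms)
F2 = F1 ∪ {clear(f), near(a,a), near(d,d), near(e,e)}  (22 atoms)
goal ⊆ F2  ⇒  h_max = 2

2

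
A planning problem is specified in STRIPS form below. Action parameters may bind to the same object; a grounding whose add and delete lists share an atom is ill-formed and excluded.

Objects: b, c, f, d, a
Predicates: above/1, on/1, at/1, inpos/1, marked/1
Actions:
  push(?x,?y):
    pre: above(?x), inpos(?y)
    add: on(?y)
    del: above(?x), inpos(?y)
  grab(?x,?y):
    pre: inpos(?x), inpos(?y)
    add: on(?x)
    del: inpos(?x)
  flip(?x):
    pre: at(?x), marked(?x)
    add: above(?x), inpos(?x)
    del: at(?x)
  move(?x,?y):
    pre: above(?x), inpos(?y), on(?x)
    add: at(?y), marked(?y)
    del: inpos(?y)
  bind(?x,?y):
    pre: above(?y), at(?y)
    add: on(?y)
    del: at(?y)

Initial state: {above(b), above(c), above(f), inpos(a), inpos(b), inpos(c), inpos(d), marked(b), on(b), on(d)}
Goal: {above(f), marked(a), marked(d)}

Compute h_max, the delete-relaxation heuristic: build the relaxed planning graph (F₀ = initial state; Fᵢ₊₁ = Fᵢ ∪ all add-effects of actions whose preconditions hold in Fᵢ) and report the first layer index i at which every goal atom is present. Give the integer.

1

F0 = init (10 atoms)
F1 = F0 ∪ {at(a), at(b), at(c), at(d), marked(a), marked(c), marked(d), on(a), on(c)}  (19 atoms)
goal ⊆ F1  ⇒  h_max = 1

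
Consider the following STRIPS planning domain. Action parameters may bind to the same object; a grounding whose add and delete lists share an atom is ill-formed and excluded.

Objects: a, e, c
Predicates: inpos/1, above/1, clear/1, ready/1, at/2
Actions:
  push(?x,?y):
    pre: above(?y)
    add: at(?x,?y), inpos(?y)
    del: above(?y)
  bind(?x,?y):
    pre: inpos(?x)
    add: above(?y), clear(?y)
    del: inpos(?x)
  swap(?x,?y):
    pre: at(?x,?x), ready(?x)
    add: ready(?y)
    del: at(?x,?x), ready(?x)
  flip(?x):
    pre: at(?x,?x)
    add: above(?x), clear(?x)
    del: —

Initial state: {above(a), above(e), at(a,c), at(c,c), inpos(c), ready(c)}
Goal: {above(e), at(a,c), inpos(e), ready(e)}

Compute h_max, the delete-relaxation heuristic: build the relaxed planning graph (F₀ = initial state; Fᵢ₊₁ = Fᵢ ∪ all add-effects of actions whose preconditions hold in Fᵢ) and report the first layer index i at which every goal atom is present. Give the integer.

1

F0 = init (6 atoms)
F1 = F0 ∪ {above(c), at(a,a), at(a,e), at(c,a), at(c,e), at(e,a), at(e,e), clear(a), clear(c), clear(e), inpos(a), inpos(e), ready(a), ready(e)}  (20 atoms)
goal ⊆ F1  ⇒  h_max = 1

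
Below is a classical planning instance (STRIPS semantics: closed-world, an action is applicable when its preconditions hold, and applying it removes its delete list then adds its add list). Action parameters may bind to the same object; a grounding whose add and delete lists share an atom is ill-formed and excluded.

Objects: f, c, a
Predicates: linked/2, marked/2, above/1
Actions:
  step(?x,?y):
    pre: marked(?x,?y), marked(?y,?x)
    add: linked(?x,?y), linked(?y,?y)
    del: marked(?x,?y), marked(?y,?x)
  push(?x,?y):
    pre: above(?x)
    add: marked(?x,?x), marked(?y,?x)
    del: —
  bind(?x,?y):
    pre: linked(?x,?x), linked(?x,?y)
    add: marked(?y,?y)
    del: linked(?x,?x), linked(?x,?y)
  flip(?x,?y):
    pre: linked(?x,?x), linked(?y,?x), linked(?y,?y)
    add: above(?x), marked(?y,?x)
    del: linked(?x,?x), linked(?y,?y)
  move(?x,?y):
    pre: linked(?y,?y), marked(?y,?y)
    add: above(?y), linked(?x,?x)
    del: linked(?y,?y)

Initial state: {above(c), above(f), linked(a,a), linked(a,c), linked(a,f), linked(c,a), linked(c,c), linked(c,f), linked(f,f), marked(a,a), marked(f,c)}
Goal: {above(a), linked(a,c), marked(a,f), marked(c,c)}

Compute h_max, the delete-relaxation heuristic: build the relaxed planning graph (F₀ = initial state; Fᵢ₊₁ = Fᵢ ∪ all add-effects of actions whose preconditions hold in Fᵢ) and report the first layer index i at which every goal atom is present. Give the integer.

1

F0 = init (11 atoms)
F1 = F0 ∪ {above(a), marked(a,c), marked(a,f), marked(c,a), marked(c,c), marked(c,f), marked(f,f)}  (18 atoms)
goal ⊆ F1  ⇒  h_max = 1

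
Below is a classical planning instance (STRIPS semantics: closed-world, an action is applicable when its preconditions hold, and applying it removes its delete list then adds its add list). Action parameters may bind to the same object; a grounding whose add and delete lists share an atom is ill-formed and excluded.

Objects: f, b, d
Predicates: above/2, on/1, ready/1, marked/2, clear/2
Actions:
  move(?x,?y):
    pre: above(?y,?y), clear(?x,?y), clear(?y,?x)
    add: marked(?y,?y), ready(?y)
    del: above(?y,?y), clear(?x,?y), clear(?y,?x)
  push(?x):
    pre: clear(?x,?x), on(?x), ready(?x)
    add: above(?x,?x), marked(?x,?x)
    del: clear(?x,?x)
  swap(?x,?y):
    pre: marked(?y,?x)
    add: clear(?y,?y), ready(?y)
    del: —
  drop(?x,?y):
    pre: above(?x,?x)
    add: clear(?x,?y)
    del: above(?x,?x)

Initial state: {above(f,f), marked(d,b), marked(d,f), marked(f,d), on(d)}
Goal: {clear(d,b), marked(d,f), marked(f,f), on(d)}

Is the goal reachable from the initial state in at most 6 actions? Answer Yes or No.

Yes

1. swap(f,d)  →  {above(f,f), clear(d,d), marked(d,b), marked(d,f), marked(f,d), on(d), ready(d)}
2. push(d)  →  {above(d,d), above(f,f), marked(d,b), marked(d,d), marked(d,f), marked(f,d), on(d), ready(d)}
3. swap(d,f)  →  {above(d,d), above(f,f), clear(f,f), marked(d,b), marked(d,d), marked(d,f), marked(f,d), on(d), ready(d), ready(f)}
4. move(f,f)  →  {above(d,d), marked(d,b), marked(d,d), marked(d,f), marked(f,d), marked(f,f), on(d), ready(d), ready(f)}
5. drop(d,b)  →  {clear(d,b), marked(d,b), marked(d,d), marked(d,f), marked(f,d), marked(f,f), on(d), ready(d), ready(f)}
optimal plan length = 5; 5 ≤ 6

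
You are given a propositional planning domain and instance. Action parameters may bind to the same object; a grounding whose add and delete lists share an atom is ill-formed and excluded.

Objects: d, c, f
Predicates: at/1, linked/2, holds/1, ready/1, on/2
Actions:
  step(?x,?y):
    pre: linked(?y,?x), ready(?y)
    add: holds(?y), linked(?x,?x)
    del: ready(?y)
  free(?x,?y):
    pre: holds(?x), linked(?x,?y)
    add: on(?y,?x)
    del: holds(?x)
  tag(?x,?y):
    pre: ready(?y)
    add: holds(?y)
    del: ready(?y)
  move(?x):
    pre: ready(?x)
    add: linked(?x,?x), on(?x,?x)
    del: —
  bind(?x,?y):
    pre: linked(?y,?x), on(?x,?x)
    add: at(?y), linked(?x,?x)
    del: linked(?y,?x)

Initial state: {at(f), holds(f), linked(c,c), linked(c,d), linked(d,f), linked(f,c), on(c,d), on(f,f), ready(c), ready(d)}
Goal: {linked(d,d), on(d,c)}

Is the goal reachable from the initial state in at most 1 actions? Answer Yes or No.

1. step(d,c)  →  {at(f), holds(c), holds(f), linked(c,c), linked(c,d), linked(d,d), linked(d,f), linked(f,c), on(c,d), on(f,f), ready(d)}
2. free(c,d)  →  {at(f), holds(f), linked(c,c), linked(c,d), linked(d,d), linked(d,f), linked(f,c), on(c,d), on(d,c), on(f,f), ready(d)}
optimal plan length = 2; 2 > 1

No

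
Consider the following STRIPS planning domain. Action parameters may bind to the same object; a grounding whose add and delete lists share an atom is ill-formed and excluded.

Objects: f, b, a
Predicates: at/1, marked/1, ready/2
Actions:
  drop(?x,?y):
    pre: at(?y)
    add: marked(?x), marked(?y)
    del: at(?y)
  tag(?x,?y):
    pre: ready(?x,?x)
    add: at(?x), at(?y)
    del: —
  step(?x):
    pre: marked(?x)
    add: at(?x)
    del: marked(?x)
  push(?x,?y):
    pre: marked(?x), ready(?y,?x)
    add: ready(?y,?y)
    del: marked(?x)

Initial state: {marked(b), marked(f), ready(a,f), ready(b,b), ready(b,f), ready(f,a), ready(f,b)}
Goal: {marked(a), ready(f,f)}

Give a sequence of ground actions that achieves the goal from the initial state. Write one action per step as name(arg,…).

tag(b,f); drop(a,f); push(b,f)

1. tag(b,f)  →  {at(b), at(f), marked(b), marked(f), ready(a,f), ready(b,b), ready(b,f), ready(f,a), ready(f,b)}
2. drop(a,f)  →  {at(b), marked(a), marked(b), marked(f), ready(a,f), ready(b,b), ready(b,f), ready(f,a), ready(f,b)}
3. push(b,f)  →  {at(b), marked(a), marked(f), ready(a,f), ready(b,b), ready(b,f), ready(f,a), ready(f,b), ready(f,f)}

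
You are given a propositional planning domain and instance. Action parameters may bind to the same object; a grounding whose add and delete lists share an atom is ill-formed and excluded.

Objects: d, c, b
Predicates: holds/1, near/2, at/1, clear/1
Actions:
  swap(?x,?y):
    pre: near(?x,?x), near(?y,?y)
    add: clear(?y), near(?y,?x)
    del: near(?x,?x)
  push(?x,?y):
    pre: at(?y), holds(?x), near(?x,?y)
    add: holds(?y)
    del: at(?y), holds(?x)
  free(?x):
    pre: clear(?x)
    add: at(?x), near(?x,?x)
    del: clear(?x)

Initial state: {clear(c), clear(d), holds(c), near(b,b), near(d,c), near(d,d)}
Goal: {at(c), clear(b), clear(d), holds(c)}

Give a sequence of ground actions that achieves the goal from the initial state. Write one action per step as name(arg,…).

1. swap(d,b)  →  {clear(b), clear(c), clear(d), holds(c), near(b,b), near(b,d), near(d,c)}
2. free(c)  →  {at(c), clear(b), clear(d), holds(c), near(b,b), near(b,d), near(c,c), near(d,c)}

swap(d,b); free(c)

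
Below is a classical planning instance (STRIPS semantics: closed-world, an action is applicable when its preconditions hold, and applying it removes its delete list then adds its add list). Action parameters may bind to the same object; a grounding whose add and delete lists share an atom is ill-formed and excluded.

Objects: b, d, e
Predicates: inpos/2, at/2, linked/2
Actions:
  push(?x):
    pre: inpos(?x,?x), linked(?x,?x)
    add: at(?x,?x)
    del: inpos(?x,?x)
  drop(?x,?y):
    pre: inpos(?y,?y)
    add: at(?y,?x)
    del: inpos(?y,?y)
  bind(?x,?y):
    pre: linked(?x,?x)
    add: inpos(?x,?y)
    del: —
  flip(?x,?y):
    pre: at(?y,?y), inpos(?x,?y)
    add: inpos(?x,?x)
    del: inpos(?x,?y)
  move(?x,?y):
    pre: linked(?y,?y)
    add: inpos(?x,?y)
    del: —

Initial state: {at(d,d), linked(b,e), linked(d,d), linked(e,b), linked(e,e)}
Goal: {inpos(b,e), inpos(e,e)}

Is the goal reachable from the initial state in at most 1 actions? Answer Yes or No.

1. bind(e,e)  →  {at(d,d), inpos(e,e), linked(b,e), linked(d,d), linked(e,b), linked(e,e)}
2. move(b,e)  →  {at(d,d), inpos(b,e), inpos(e,e), linked(b,e), linked(d,d), linked(e,b), linked(e,e)}
optimal plan length = 2; 2 > 1

No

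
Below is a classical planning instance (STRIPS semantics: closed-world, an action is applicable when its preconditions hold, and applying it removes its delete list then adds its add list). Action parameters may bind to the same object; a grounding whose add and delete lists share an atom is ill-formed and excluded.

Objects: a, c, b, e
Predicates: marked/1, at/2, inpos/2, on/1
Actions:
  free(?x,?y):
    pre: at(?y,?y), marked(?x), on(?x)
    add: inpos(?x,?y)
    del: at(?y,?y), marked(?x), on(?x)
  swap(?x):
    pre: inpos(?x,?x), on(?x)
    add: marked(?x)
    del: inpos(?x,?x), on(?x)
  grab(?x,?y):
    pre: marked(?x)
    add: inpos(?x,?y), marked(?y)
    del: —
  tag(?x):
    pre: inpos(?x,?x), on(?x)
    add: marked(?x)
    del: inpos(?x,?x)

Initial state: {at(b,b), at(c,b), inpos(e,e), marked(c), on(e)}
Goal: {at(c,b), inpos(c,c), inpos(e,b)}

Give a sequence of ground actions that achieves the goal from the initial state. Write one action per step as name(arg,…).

1. swap(e)  →  {at(b,b), at(c,b), marked(c), marked(e)}
2. grab(c,c)  →  {at(b,b), at(c,b), inpos(c,c), marked(c), marked(e)}
3. grab(e,b)  →  {at(b,b), at(c,b), inpos(c,c), inpos(e,b), marked(b), marked(c), marked(e)}

swap(e); grab(c,c); grab(e,b)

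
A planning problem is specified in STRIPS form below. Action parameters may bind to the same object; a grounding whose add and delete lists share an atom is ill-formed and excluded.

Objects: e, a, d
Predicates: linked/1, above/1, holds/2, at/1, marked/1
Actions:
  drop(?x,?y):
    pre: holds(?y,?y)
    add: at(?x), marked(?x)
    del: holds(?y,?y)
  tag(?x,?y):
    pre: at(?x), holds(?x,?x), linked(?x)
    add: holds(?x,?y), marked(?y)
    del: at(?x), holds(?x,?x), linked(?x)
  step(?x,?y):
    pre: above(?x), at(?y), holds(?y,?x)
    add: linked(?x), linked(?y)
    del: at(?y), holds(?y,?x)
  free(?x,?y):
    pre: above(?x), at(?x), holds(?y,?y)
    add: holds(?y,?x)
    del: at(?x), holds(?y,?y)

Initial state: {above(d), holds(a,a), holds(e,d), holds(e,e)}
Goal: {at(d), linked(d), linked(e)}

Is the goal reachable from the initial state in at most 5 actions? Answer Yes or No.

Yes

1. drop(e,e)  →  {above(d), at(e), holds(a,a), holds(e,d), marked(e)}
2. drop(d,a)  →  {above(d), at(d), at(e), holds(e,d), marked(d), marked(e)}
3. step(d,e)  →  {above(d), at(d), linked(d), linked(e), marked(d), marked(e)}
optimal plan length = 3; 3 ≤ 5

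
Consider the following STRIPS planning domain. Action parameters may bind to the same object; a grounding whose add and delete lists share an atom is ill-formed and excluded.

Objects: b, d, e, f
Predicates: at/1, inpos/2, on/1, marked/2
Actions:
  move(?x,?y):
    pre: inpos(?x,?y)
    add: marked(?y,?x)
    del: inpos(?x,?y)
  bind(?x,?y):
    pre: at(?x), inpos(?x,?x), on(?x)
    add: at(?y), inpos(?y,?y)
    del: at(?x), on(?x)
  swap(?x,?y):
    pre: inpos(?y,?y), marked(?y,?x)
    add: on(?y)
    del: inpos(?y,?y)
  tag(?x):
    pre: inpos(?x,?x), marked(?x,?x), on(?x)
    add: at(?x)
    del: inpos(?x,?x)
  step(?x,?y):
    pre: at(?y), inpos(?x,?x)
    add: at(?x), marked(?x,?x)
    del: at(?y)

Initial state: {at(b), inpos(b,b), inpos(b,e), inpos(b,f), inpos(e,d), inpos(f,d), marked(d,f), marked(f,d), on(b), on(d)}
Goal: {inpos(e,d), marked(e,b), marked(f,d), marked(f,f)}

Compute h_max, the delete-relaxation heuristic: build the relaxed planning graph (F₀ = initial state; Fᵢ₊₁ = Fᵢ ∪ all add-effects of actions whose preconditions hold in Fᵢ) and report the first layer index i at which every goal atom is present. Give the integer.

F0 = init (10 atoms)
F1 = F0 ∪ {at(d), at(e), at(f), inpos(d,d), inpos(e,e), inpos(f,f), marked(b,b), marked(d,e), marked(e,b), marked(f,b)}  (20 atoms)
F2 = F1 ∪ {marked(d,d), marked(e,e), marked(f,f), on(e), on(f)}  (25 atoms)
goal ⊆ F2  ⇒  h_max = 2

2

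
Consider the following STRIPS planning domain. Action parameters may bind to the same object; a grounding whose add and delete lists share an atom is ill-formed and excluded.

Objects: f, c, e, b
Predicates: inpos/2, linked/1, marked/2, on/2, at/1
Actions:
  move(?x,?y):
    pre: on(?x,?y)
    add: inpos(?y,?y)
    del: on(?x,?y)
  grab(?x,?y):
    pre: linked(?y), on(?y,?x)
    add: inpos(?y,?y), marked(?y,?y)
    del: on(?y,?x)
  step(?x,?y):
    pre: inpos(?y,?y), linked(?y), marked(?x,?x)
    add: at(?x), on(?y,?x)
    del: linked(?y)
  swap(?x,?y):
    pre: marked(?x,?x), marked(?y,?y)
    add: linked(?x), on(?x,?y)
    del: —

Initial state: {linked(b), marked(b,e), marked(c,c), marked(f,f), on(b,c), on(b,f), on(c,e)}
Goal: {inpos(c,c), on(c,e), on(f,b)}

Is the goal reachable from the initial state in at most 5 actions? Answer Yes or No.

Yes

1. move(b,c)  →  {inpos(c,c), linked(b), marked(b,e), marked(c,c), marked(f,f), on(b,f), on(c,e)}
2. grab(f,b)  →  {inpos(b,b), inpos(c,c), linked(b), marked(b,b), marked(b,e), marked(c,c), marked(f,f), on(c,e)}
3. swap(f,b)  →  {inpos(b,b), inpos(c,c), linked(b), linked(f), marked(b,b), marked(b,e), marked(c,c), marked(f,f), on(c,e), on(f,b)}
optimal plan length = 3; 3 ≤ 5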